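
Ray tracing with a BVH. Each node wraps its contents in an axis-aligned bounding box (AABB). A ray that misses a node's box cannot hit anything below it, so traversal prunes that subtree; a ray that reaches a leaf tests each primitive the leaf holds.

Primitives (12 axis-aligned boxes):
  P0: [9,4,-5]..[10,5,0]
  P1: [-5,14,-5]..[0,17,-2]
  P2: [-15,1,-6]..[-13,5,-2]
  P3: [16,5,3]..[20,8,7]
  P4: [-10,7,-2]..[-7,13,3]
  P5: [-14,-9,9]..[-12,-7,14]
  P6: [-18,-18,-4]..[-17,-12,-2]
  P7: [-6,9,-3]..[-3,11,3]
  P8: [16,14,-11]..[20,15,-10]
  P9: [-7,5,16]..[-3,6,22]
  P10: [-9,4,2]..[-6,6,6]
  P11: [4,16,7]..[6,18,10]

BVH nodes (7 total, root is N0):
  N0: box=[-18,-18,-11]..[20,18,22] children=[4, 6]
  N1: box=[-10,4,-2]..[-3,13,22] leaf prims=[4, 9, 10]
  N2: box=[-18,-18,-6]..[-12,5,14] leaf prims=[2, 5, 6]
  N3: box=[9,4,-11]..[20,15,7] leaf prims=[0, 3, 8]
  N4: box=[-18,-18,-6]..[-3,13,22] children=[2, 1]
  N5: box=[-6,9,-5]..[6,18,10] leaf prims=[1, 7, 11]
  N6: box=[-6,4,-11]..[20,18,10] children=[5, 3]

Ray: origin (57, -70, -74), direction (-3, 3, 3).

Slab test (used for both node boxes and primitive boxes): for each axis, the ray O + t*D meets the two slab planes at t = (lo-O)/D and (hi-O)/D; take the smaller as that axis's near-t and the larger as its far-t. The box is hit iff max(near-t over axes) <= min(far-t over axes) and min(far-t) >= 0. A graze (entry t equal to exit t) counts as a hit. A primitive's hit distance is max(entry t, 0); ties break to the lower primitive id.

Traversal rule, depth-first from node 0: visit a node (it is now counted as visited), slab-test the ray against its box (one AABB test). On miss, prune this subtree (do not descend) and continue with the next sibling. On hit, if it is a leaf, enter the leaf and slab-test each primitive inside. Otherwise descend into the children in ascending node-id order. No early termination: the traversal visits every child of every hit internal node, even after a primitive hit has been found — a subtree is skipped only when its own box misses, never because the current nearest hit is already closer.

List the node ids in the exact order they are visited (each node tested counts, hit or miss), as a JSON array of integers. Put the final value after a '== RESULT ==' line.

Walk:
N0 x:[37/3,25] y:[52/3,88/3] z:[21,32] -> hit [21,25], descend [4, 6]
  N4 x:[20,25] y:[52/3,83/3] z:[68/3,32] -> hit [68/3,25], descend [1, 2]
    N1 x:[20,67/3] y:[74/3,83/3] z:[24,32] -> miss, prune
    N2 x:[23,25] y:[52/3,25] z:[68/3,88/3] -> hit [23,25] leaf, test {P2@t=71/3, P5(miss), P6(miss)}
  N6 x:[37/3,21] y:[74/3,88/3] z:[21,28] -> miss, prune

5 AABB tests over nodes [0, 4, 1, 2, 6]; 1 leaf entered; closest P2.

== RESULT ==
[0, 4, 1, 2, 6]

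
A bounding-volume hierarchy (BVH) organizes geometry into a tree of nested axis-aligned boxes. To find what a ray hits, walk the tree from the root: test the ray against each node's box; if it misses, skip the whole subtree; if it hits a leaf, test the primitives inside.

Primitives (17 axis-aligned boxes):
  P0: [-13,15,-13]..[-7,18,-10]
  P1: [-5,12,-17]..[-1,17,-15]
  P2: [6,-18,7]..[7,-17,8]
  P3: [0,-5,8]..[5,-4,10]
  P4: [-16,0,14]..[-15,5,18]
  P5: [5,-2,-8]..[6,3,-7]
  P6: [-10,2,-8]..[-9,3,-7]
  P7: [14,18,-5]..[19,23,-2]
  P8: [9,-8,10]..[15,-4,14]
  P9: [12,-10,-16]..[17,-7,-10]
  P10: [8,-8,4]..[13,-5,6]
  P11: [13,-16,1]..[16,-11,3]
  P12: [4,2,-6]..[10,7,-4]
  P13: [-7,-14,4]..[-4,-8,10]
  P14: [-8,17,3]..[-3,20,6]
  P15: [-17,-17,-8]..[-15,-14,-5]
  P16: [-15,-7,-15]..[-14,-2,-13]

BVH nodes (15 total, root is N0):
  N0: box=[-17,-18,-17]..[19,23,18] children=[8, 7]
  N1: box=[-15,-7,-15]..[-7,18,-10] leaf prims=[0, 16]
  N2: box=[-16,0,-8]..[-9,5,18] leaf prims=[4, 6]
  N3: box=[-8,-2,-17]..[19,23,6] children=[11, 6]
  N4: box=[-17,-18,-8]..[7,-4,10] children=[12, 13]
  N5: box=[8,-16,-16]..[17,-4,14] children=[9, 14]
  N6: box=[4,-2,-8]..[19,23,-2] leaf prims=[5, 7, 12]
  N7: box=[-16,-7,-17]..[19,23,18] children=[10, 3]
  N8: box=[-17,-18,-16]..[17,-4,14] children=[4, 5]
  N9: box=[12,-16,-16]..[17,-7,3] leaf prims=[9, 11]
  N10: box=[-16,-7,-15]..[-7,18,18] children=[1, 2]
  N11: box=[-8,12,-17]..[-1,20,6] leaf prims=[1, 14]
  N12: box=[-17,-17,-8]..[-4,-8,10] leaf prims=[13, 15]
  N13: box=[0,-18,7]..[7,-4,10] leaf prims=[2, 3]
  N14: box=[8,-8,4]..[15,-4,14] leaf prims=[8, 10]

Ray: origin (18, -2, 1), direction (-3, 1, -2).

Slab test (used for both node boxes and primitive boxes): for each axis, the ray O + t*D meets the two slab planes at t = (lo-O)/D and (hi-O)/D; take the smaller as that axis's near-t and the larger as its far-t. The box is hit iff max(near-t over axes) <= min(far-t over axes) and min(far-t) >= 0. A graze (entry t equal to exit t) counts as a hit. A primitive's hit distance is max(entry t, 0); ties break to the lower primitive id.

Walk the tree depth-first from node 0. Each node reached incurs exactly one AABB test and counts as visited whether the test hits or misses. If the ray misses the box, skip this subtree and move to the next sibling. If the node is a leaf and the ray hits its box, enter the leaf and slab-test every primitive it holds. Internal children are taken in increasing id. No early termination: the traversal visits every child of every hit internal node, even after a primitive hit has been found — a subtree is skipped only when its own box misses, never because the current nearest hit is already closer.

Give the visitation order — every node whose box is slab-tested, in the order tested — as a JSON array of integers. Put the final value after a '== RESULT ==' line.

Traverse from the root:
N0 x:[-1/3,35/3] y:[-16,25] z:[-17/2,9] -> hit [-1/3,9], descend [7, 8]
  N7 x:[-1/3,34/3] y:[-5,25] z:[-17/2,9] -> hit [-1/3,9], descend [3, 10]
    N3 x:[-1/3,26/3] y:[0,25] z:[-5/2,9] -> hit [0,26/3], descend [6, 11]
      N6 x:[-1/3,14/3] y:[0,25] z:[3/2,9/2] -> hit [3/2,9/2] leaf, test {P5@t=4, P7(miss), P12(miss)}
      N11 x:[19/3,26/3] y:[14,22] z:[-5/2,9] -> miss, prune
    N10 x:[25/3,34/3] y:[-5,20] z:[-17/2,8] -> miss, prune
  N8 x:[1/3,35/3] y:[-16,-2] z:[-13/2,17/2] -> miss, prune

order=[0, 7, 3, 6, 11, 10, 8]  |boxes|=7  |leaves|=1  hit=P5

== RESULT ==
[0, 7, 3, 6, 11, 10, 8]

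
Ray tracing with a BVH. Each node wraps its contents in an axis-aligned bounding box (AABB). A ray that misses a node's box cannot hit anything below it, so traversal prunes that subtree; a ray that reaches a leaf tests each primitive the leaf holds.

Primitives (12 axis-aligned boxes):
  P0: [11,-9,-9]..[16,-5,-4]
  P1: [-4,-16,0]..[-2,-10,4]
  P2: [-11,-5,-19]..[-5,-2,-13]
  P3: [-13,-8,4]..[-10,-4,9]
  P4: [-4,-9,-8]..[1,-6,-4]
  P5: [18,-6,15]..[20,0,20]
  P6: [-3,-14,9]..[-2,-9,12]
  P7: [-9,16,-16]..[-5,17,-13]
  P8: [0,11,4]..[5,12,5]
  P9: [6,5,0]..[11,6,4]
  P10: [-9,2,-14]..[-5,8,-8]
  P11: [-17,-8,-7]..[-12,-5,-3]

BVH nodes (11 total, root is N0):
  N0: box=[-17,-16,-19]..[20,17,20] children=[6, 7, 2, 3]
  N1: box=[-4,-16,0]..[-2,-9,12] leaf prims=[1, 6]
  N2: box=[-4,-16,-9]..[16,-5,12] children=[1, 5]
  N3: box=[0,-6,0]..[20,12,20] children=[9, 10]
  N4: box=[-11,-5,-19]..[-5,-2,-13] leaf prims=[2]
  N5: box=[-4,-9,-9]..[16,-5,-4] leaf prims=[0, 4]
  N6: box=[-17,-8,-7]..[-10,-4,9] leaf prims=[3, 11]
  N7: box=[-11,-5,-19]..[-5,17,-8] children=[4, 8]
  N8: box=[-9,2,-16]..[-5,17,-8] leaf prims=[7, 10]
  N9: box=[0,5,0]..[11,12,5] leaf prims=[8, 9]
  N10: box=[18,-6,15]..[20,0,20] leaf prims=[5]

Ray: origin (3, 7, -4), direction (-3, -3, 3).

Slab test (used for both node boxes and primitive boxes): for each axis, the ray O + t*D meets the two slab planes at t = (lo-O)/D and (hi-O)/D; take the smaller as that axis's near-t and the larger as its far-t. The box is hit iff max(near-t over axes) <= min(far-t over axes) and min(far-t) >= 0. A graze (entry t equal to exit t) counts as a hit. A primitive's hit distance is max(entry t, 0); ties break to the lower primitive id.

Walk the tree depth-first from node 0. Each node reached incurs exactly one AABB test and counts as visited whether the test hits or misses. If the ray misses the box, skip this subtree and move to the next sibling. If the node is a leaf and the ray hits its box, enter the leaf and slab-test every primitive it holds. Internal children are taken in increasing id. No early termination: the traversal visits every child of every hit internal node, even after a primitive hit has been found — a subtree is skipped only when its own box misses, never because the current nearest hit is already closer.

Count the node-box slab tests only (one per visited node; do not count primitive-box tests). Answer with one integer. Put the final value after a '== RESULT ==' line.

Walk:
N0 x:[-17/3,20/3] y:[-10/3,23/3] z:[-5,8] -> hit [-10/3,20/3], descend [2, 3, 6, 7]
  N2 x:[-13/3,7/3] y:[4,23/3] z:[-5/3,16/3] -> miss, prune
  N3 x:[-17/3,1] y:[-5/3,13/3] z:[4/3,8] -> miss, prune
  N6 x:[13/3,20/3] y:[11/3,5] z:[-1,13/3] -> hit [13/3,13/3] leaf, test {P3@t=13/3, P11(miss)}
  N7 x:[8/3,14/3] y:[-10/3,4] z:[-5,-4/3] -> miss, prune

order=[0, 2, 3, 6, 7]  |boxes|=5  |leaves|=1  hit=P3

== RESULT ==
5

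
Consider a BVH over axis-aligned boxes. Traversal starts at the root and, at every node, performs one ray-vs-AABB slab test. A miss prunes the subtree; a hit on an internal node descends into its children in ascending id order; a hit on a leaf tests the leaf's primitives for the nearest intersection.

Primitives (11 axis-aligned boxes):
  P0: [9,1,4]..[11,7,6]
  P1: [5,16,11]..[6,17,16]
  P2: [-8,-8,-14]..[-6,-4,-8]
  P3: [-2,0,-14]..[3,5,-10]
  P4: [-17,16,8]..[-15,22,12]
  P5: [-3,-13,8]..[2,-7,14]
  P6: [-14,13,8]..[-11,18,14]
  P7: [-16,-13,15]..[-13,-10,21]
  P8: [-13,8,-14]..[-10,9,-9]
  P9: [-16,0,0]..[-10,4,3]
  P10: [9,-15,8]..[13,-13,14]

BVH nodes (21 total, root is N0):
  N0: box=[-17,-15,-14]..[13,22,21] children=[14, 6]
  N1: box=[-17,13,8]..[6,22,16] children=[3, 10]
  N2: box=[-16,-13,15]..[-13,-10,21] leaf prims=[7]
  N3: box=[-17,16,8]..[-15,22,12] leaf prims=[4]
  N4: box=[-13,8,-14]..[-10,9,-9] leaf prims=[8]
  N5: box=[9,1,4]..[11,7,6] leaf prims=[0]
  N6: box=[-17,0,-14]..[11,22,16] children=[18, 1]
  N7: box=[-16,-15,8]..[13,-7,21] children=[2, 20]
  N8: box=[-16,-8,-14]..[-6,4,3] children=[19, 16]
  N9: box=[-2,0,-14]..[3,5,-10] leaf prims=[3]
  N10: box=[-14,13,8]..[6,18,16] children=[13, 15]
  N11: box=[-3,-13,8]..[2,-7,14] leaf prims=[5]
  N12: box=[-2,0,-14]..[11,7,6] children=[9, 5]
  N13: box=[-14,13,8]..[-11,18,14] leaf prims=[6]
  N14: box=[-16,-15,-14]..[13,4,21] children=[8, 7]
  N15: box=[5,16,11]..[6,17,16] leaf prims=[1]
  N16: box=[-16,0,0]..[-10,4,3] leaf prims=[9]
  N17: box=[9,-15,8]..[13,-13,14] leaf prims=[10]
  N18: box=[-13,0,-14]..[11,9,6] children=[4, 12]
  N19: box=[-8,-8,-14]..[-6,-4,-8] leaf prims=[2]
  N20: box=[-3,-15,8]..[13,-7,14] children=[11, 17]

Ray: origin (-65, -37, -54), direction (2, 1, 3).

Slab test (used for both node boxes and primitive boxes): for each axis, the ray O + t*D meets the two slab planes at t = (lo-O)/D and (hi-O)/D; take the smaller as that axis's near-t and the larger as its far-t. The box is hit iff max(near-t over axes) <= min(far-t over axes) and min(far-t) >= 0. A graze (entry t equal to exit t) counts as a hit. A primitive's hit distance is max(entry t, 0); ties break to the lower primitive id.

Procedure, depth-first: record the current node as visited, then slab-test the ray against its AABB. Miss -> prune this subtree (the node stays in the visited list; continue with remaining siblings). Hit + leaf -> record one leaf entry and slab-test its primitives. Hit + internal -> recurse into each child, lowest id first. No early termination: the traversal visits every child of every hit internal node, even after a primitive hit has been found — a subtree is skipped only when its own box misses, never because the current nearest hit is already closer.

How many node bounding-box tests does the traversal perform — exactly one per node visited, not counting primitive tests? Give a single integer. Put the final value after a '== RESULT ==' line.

Trace the traversal:
N0 x:[24,39] y:[22,59] z:[40/3,25] -> hit [24,25], descend [6, 14]
  N6 x:[24,38] y:[37,59] z:[40/3,70/3] -> miss, prune
  N14 x:[49/2,39] y:[22,41] z:[40/3,25] -> hit [49/2,25], descend [7, 8]
    N7 x:[49/2,39] y:[22,30] z:[62/3,25] -> hit [49/2,25], descend [2, 20]
      N2 x:[49/2,26] y:[24,27] z:[23,25] -> hit [49/2,25] leaf, test {P7@t=49/2}
      N20 x:[31,39] y:[22,30] z:[62/3,68/3] -> miss, prune
    N8 x:[49/2,59/2] y:[29,41] z:[40/3,19] -> miss, prune

Summary -> nodes [0, 6, 14, 7, 2, 20, 8]; box-tests=7; leaf-entries=1; first=P7

== RESULT ==
7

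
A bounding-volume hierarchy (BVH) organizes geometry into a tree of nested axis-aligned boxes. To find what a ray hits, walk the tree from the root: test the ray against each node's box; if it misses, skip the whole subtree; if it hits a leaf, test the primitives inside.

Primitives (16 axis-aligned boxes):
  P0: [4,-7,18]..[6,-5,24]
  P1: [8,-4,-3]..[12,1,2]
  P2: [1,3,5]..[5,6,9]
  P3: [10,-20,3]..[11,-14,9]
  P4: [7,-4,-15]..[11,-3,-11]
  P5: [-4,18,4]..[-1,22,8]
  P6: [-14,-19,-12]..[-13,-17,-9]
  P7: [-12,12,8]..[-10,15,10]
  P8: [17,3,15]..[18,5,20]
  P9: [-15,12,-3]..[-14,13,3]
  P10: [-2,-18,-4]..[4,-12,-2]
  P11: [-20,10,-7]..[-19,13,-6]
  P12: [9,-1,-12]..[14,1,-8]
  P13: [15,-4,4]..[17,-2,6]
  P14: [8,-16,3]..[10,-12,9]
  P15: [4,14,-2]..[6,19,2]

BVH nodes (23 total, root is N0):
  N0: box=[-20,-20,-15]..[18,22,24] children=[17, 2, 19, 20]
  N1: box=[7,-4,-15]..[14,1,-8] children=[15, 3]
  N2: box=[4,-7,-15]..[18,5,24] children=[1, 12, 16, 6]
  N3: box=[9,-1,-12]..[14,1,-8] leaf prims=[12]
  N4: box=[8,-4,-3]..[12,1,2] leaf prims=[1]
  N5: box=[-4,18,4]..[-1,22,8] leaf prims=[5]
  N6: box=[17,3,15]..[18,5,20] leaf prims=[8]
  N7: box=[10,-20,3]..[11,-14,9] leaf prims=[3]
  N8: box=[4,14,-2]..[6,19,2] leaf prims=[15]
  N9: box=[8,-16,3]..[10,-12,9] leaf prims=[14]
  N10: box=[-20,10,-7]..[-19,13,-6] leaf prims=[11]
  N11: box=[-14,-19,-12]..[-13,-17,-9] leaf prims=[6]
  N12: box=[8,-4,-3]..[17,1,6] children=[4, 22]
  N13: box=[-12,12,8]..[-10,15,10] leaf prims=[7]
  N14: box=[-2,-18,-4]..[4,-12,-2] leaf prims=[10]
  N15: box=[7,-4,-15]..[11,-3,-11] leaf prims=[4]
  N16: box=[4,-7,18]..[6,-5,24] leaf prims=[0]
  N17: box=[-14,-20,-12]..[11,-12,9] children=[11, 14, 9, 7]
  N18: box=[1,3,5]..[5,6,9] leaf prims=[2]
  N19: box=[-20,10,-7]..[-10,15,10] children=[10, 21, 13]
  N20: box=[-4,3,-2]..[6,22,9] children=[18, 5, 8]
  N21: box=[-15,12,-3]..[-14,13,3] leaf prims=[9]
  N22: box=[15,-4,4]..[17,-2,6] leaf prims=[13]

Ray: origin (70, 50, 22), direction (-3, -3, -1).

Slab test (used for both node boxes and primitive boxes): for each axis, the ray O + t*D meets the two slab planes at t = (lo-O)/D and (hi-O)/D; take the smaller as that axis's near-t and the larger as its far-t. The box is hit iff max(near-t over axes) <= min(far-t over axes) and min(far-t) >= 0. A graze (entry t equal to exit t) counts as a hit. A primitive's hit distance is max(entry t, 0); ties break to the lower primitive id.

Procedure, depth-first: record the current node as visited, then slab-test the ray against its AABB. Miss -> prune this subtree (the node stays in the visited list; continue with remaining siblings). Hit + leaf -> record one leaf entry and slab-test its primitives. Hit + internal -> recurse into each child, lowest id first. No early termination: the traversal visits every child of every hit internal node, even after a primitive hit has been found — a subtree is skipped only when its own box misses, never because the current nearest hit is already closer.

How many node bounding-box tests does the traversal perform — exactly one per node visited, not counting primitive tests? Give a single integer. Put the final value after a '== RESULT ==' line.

Traverse from the root:
N0 x:[52/3,30] y:[28/3,70/3] z:[-2,37] -> hit [52/3,70/3], descend [2, 17, 19, 20]
  N2 x:[52/3,22] y:[15,19] z:[-2,37] -> hit [52/3,19], descend [1, 6, 12, 16]
    N1 x:[56/3,21] y:[49/3,18] z:[30,37] -> miss, prune
    N6 x:[52/3,53/3] y:[15,47/3] z:[2,7] -> miss, prune
    N12 x:[53/3,62/3] y:[49/3,18] z:[16,25] -> hit [53/3,18], descend [4, 22]
      N4 x:[58/3,62/3] y:[49/3,18] z:[20,25] -> miss, prune
      N22 x:[53/3,55/3] y:[52/3,18] z:[16,18] -> hit [53/3,18] leaf, test {P13@t=53/3}
    N16 x:[64/3,22] y:[55/3,19] z:[-2,4] -> miss, prune
  N17 x:[59/3,28] y:[62/3,70/3] z:[13,34] -> hit [62/3,70/3], descend [7, 9, 11, 14]
    N7 x:[59/3,20] y:[64/3,70/3] z:[13,19] -> miss, prune
    N9 x:[20,62/3] y:[62/3,22] z:[13,19] -> miss, prune
    N11 x:[83/3,28] y:[67/3,23] z:[31,34] -> miss, prune
    N14 x:[22,24] y:[62/3,68/3] z:[24,26] -> miss, prune
  N19 x:[80/3,30] y:[35/3,40/3] z:[12,29] -> miss, prune
  N20 x:[64/3,74/3] y:[28/3,47/3] z:[13,24] -> miss, prune

Summary -> nodes [0, 2, 1, 6, 12, 4, 22, 16, 17, 7, 9, 11, 14, 19, 20]; box-tests=15; leaf-entries=1; first=P13

== RESULT ==
15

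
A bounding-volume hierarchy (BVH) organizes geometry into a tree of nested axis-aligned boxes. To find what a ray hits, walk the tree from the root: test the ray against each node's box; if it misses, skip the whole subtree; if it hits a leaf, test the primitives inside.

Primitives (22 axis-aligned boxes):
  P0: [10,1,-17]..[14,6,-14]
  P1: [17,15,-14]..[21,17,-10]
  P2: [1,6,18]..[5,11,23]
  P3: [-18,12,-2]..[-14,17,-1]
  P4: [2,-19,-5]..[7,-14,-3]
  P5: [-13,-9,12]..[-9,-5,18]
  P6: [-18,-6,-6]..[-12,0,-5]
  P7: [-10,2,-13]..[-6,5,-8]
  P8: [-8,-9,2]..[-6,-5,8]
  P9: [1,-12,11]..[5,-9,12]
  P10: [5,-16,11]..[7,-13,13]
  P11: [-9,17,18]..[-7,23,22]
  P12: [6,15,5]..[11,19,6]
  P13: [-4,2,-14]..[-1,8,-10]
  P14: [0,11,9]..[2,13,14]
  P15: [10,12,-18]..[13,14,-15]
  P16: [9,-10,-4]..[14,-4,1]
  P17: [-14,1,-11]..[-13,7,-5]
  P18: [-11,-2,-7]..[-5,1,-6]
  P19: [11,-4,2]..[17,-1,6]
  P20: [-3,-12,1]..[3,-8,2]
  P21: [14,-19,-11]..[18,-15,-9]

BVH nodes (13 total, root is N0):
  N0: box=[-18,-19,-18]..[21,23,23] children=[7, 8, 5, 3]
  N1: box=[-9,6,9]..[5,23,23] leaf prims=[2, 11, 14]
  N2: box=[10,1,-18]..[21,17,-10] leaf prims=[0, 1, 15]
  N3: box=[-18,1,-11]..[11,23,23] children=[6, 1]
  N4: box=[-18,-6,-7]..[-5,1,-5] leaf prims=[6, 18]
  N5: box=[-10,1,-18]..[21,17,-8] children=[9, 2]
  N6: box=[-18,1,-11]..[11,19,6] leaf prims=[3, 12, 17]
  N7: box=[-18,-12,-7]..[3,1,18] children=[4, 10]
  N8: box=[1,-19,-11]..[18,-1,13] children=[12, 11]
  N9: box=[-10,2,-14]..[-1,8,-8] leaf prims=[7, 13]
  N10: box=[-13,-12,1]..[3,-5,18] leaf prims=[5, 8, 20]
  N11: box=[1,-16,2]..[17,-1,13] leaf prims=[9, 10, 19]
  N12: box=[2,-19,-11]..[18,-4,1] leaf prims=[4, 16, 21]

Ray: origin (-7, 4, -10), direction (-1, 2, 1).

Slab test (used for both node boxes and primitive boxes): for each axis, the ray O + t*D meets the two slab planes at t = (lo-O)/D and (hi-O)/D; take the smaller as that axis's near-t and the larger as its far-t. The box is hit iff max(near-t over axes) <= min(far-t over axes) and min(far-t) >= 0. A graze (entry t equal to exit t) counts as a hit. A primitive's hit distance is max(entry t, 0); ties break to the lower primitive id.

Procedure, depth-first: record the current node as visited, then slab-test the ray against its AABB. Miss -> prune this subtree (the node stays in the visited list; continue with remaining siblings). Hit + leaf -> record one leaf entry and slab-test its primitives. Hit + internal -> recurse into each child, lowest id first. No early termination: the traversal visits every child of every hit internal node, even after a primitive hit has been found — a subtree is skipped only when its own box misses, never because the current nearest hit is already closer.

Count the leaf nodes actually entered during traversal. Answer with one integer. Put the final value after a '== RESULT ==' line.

Walk:
N0 x:[-28,11] y:[-23/2,19/2] z:[-8,33] -> hit [-8,19/2], descend [3, 5, 7, 8]
  N3 x:[-18,11] y:[-3/2,19/2] z:[-1,33] -> hit [-1,19/2], descend [1, 6]
    N1 x:[-12,2] y:[1,19/2] z:[19,33] -> miss, prune
    N6 x:[-18,11] y:[-3/2,15/2] z:[-1,16] -> hit [-1,15/2] leaf, test {P3(miss), P12(miss), P17(miss)}
  N5 x:[-28,3] y:[-3/2,13/2] z:[-8,2] -> hit [-3/2,2], descend [2, 9]
    N2 x:[-28,-17] y:[-3/2,13/2] z:[-8,0] -> miss, prune
    N9 x:[-6,3] y:[-1,2] z:[-4,2] -> hit [-1,2] leaf, test {P7@t=0, P13(miss)}
  N7 x:[-10,11] y:[-8,-3/2] z:[3,28] -> miss, prune
  N8 x:[-25,-8] y:[-23/2,-5/2] z:[-1,23] -> miss, prune

9 AABB tests over nodes [0, 3, 1, 6, 5, 2, 9, 7, 8]; 2 leaves entered; closest P7.

== RESULT ==
2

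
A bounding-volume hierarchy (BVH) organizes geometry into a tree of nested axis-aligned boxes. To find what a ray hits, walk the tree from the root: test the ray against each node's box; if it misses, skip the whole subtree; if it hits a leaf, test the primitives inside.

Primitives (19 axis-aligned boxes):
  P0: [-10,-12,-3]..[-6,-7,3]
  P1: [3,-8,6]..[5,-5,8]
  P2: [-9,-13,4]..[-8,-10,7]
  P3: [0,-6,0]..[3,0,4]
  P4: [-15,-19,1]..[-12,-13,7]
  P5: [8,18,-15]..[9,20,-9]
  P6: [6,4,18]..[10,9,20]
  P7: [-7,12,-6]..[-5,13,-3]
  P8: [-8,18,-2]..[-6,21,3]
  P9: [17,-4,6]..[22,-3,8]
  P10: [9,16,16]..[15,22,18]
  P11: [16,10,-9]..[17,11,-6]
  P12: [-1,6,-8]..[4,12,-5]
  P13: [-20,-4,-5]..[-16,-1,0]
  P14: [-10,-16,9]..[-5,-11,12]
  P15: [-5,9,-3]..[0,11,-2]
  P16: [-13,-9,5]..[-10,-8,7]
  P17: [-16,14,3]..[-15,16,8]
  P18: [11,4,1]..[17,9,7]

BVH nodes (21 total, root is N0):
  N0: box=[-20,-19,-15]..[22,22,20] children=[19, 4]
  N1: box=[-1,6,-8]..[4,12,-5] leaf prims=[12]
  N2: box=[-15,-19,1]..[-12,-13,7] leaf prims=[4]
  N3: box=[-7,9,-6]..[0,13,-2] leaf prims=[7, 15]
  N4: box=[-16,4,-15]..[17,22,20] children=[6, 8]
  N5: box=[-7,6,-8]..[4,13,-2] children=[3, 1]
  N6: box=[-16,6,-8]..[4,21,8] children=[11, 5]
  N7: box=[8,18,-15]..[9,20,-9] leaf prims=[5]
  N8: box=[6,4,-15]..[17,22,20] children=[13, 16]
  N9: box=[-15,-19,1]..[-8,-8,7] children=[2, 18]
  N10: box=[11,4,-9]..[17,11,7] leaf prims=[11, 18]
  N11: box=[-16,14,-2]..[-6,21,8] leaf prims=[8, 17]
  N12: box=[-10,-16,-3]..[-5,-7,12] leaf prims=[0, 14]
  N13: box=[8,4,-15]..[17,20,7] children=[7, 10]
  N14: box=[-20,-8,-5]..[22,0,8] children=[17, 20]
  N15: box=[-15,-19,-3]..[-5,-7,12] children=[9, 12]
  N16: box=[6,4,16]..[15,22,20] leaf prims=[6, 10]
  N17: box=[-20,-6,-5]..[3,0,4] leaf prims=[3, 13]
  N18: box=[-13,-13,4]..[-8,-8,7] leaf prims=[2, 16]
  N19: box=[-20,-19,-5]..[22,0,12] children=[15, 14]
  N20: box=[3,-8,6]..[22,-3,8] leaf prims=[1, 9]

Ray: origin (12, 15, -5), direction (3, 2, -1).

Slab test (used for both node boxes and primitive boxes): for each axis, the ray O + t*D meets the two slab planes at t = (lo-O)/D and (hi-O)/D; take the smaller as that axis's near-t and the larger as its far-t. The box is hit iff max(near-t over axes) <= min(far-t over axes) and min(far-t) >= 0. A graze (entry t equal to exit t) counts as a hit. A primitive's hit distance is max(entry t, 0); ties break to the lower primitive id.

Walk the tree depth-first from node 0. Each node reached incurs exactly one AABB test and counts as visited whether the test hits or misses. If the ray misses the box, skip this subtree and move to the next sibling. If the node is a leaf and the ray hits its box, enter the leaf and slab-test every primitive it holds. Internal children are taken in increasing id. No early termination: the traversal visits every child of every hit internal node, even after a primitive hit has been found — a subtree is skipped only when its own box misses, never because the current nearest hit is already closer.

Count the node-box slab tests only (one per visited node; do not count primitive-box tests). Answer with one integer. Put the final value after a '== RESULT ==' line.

Walk:
N0 x:[-32/3,10/3] y:[-17,7/2] z:[-25,10] -> hit [-32/3,10/3], descend [4, 19]
  N4 x:[-28/3,5/3] y:[-11/2,7/2] z:[-25,10] -> hit [-11/2,5/3], descend [6, 8]
    N6 x:[-28/3,-8/3] y:[-9/2,3] z:[-13,3] -> miss, prune
    N8 x:[-2,5/3] y:[-11/2,7/2] z:[-25,10] -> hit [-2,5/3], descend [13, 16]
      N13 x:[-4/3,5/3] y:[-11/2,5/2] z:[-12,10] -> hit [-4/3,5/3], descend [7, 10]
        N7 x:[-4/3,-1] y:[3/2,5/2] z:[4,10] -> miss, prune
        N10 x:[-1/3,5/3] y:[-11/2,-2] z:[-12,4] -> miss, prune
      N16 x:[-2,1] y:[-11/2,7/2] z:[-25,-21] -> miss, prune
  N19 x:[-32/3,10/3] y:[-17,-15/2] z:[-17,0] -> miss, prune

Summary -> nodes [0, 4, 6, 8, 13, 7, 10, 16, 19]; box-tests=9; leaf-entries=0; first=miss

== RESULT ==
9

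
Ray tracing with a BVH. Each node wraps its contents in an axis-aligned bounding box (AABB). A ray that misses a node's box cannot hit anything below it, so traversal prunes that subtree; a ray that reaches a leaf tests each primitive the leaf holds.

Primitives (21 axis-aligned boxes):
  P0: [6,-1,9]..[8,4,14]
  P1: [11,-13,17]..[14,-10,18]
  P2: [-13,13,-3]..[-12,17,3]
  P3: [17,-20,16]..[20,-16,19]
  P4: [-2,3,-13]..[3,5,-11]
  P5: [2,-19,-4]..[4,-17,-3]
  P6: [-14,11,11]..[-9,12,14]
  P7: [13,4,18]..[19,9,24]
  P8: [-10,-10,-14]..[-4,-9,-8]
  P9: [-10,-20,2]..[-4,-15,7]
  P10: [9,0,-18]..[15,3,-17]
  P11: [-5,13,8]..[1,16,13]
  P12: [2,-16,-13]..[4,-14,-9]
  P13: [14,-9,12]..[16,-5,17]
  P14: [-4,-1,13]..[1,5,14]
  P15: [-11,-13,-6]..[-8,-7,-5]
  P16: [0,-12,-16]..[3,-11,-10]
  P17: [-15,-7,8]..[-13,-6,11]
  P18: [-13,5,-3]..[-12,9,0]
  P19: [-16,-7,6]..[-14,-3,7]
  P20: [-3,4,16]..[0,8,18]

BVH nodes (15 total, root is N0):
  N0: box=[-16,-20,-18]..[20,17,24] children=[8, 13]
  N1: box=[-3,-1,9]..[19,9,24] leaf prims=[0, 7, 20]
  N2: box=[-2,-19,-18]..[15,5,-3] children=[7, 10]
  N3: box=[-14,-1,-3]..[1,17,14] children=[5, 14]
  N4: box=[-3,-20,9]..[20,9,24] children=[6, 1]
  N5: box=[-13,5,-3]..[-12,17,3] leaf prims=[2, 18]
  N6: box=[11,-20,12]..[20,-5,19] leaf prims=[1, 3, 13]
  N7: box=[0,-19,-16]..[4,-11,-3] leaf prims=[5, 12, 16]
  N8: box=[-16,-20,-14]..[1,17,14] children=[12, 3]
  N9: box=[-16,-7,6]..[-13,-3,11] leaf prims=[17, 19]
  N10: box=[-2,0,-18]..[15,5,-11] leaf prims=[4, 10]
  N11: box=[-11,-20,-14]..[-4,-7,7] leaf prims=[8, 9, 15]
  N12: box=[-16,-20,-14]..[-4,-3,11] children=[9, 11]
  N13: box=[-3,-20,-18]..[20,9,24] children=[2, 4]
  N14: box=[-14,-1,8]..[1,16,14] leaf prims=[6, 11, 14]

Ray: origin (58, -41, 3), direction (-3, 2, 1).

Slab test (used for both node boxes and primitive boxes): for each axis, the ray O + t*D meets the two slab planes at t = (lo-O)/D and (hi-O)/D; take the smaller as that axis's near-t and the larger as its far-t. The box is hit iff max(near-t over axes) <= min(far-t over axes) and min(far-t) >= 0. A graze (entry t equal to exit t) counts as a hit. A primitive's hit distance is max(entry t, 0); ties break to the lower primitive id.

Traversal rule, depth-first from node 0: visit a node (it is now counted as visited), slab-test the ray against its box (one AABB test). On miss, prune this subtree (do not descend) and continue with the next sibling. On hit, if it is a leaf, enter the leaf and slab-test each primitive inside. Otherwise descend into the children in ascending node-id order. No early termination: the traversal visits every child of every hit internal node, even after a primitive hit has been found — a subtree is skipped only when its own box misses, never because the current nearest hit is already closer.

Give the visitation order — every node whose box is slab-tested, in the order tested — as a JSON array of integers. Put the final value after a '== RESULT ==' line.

Traverse from the root:
N0 x:[38/3,74/3] y:[21/2,29] z:[-21,21] -> hit [38/3,21], descend [8, 13]
  N8 x:[19,74/3] y:[21/2,29] z:[-17,11] -> miss, prune
  N13 x:[38/3,61/3] y:[21/2,25] z:[-21,21] -> hit [38/3,61/3], descend [2, 4]
    N2 x:[43/3,20] y:[11,23] z:[-21,-6] -> miss, prune
    N4 x:[38/3,61/3] y:[21/2,25] z:[6,21] -> hit [38/3,61/3], descend [1, 6]
      N1 x:[13,61/3] y:[20,25] z:[6,21] -> hit [20,61/3] leaf, test {P0(miss), P7(miss), P20(miss)}
      N6 x:[38/3,47/3] y:[21/2,18] z:[9,16] -> hit [38/3,47/3] leaf, test {P1@t=44/3, P3(miss), P13(miss)}

Visited [0, 8, 13, 2, 4, 1, 6]. Tests: 7 box, 2 leaf. Nearest: P1.

== RESULT ==
[0, 8, 13, 2, 4, 1, 6]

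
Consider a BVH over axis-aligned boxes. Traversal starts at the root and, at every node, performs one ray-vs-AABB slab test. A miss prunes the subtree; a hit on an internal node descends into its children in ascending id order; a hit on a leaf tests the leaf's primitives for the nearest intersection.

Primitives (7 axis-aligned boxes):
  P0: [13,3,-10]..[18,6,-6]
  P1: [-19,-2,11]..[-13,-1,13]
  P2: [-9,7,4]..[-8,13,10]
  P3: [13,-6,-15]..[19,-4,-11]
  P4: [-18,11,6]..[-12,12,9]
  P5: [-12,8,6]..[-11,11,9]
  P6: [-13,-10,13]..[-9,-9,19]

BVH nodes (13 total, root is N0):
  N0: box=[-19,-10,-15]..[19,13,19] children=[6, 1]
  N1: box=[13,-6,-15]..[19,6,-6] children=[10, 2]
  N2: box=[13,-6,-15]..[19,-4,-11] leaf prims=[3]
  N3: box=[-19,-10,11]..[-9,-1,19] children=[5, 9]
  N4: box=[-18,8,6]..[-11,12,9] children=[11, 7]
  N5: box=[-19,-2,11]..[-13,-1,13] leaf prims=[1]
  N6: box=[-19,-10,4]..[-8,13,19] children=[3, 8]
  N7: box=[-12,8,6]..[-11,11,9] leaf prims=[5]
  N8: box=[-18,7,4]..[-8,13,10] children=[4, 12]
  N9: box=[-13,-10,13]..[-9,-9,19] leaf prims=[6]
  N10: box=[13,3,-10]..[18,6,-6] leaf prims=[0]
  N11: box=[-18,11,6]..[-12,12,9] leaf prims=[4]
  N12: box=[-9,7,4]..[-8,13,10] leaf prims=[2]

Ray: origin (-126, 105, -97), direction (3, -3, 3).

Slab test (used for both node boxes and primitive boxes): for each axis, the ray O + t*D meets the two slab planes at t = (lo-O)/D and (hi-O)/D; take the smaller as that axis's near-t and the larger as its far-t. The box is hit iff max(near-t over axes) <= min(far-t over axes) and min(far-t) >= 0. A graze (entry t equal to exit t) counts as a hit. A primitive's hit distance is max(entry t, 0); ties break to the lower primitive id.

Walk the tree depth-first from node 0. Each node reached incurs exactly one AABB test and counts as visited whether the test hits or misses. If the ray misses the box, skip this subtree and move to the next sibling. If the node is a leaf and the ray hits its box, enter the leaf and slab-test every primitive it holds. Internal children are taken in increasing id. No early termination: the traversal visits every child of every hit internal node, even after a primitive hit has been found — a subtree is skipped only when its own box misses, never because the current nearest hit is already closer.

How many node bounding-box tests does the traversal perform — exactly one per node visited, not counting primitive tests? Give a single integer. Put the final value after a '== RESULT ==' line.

Walk:
N0 x:[107/3,145/3] y:[92/3,115/3] z:[82/3,116/3] -> hit [107/3,115/3], descend [1, 6]
  N1 x:[139/3,145/3] y:[33,37] z:[82/3,91/3] -> miss, prune
  N6 x:[107/3,118/3] y:[92/3,115/3] z:[101/3,116/3] -> hit [107/3,115/3], descend [3, 8]
    N3 x:[107/3,39] y:[106/3,115/3] z:[36,116/3] -> hit [36,115/3], descend [5, 9]
      N5 x:[107/3,113/3] y:[106/3,107/3] z:[36,110/3] -> miss, prune
      N9 x:[113/3,39] y:[38,115/3] z:[110/3,116/3] -> hit [38,115/3] leaf, test {P6@t=38}
    N8 x:[36,118/3] y:[92/3,98/3] z:[101/3,107/3] -> miss, prune

Visited [0, 1, 6, 3, 5, 9, 8]. Tests: 7 box, 1 leaf. Nearest: P6.

== RESULT ==
7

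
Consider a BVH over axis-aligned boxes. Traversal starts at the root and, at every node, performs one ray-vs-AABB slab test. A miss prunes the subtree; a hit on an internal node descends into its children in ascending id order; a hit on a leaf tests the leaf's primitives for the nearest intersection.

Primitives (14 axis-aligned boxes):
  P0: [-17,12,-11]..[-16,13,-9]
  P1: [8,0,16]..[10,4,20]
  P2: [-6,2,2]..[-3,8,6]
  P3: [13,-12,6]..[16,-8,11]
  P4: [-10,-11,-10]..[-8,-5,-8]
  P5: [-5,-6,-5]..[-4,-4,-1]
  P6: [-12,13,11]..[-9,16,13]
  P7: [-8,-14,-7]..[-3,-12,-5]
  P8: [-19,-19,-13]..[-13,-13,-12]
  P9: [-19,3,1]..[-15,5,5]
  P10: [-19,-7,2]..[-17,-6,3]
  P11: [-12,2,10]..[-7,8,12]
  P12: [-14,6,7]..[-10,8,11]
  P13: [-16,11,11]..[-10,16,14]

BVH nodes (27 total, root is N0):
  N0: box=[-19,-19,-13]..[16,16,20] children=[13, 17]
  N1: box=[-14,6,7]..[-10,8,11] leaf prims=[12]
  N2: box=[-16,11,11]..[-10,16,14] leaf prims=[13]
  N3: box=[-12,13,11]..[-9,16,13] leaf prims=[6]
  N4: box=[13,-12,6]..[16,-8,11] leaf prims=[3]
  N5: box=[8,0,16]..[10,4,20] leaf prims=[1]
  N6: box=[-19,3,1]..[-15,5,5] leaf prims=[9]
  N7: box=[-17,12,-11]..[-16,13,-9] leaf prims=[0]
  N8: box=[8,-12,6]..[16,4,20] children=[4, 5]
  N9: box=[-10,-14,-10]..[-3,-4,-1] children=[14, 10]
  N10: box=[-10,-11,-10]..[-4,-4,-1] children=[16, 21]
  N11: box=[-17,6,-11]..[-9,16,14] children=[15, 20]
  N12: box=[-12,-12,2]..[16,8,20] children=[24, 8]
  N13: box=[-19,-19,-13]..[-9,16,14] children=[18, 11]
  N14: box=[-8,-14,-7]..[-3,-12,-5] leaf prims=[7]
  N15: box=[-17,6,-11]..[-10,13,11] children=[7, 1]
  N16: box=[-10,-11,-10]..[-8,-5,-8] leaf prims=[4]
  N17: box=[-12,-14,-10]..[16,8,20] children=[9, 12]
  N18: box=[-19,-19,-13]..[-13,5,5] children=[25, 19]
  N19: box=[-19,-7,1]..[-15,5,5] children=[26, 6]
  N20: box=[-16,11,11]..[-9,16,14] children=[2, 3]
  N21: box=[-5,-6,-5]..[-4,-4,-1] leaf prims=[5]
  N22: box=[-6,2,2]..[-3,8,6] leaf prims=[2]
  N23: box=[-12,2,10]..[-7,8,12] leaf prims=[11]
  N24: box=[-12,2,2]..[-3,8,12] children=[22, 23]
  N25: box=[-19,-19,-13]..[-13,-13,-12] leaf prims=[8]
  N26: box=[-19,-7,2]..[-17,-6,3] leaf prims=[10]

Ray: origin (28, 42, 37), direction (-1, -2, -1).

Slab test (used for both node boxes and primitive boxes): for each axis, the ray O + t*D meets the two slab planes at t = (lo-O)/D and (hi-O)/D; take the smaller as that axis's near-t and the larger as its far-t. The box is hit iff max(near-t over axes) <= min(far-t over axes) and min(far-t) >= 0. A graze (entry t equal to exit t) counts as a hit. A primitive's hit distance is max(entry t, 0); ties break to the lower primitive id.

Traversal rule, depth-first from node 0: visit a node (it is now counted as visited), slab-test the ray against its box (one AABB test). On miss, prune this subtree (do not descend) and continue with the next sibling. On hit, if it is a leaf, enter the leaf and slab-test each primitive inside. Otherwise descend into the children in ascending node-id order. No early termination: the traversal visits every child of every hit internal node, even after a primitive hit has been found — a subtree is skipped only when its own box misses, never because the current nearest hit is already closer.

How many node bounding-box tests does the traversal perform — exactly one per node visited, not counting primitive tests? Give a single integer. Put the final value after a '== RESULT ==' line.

Traverse from the root:
N0 x:[12,47] y:[13,61/2] z:[17,50] -> hit [17,61/2], descend [13, 17]
  N13 x:[37,47] y:[13,61/2] z:[23,50] -> miss, prune
  N17 x:[12,40] y:[17,28] z:[17,47] -> hit [17,28], descend [9, 12]
    N9 x:[31,38] y:[23,28] z:[38,47] -> miss, prune
    N12 x:[12,40] y:[17,27] z:[17,35] -> hit [17,27], descend [8, 24]
      N8 x:[12,20] y:[19,27] z:[17,31] -> hit [19,20], descend [4, 5]
        N4 x:[12,15] y:[25,27] z:[26,31] -> miss, prune
        N5 x:[18,20] y:[19,21] z:[17,21] -> hit [19,20] leaf, test {P1@t=19}
      N24 x:[31,40] y:[17,20] z:[25,35] -> miss, prune

9 AABB tests over nodes [0, 13, 17, 9, 12, 8, 4, 5, 24]; 1 leaf entered; closest P1.

== RESULT ==
9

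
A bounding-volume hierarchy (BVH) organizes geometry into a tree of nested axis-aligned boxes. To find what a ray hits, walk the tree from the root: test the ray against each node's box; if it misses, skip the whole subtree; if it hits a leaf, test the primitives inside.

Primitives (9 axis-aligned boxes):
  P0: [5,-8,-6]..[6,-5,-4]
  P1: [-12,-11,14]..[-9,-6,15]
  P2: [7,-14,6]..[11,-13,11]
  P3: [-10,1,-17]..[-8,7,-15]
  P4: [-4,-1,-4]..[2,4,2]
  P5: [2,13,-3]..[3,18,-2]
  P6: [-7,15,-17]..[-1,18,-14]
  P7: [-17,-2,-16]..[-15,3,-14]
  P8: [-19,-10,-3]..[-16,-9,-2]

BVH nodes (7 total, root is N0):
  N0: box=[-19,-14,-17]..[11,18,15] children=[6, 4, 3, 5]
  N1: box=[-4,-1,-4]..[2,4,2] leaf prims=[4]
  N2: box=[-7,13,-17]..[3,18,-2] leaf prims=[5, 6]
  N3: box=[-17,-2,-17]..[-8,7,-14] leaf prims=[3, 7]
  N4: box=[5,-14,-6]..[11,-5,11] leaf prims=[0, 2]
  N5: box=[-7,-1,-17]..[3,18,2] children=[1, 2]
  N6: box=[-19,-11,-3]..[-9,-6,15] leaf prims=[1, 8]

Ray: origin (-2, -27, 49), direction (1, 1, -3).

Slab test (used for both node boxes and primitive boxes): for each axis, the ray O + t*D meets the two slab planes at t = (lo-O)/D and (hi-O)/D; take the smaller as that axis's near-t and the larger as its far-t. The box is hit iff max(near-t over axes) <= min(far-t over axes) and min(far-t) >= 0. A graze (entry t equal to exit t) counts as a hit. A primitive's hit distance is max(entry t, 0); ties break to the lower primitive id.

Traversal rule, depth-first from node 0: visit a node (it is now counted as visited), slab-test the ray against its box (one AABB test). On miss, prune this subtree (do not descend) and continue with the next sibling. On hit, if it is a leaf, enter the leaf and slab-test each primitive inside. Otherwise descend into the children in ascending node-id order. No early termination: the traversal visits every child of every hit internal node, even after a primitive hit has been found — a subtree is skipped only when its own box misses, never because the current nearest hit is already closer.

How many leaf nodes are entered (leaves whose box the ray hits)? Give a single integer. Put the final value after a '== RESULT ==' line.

Walk:
N0 x:[-17,13] y:[13,45] z:[34/3,22] -> hit [13,13], descend [3, 4, 5, 6]
  N3 x:[-15,-6] y:[25,34] z:[21,22] -> miss, prune
  N4 x:[7,13] y:[13,22] z:[38/3,55/3] -> hit [13,13] leaf, test {P0(miss), P2@t=13}
  N5 x:[-5,5] y:[26,45] z:[47/3,22] -> miss, prune
  N6 x:[-17,-7] y:[16,21] z:[34/3,52/3] -> miss, prune

Visited [0, 3, 4, 5, 6]. Tests: 5 box, 1 leaf. Nearest: P2.

== RESULT ==
1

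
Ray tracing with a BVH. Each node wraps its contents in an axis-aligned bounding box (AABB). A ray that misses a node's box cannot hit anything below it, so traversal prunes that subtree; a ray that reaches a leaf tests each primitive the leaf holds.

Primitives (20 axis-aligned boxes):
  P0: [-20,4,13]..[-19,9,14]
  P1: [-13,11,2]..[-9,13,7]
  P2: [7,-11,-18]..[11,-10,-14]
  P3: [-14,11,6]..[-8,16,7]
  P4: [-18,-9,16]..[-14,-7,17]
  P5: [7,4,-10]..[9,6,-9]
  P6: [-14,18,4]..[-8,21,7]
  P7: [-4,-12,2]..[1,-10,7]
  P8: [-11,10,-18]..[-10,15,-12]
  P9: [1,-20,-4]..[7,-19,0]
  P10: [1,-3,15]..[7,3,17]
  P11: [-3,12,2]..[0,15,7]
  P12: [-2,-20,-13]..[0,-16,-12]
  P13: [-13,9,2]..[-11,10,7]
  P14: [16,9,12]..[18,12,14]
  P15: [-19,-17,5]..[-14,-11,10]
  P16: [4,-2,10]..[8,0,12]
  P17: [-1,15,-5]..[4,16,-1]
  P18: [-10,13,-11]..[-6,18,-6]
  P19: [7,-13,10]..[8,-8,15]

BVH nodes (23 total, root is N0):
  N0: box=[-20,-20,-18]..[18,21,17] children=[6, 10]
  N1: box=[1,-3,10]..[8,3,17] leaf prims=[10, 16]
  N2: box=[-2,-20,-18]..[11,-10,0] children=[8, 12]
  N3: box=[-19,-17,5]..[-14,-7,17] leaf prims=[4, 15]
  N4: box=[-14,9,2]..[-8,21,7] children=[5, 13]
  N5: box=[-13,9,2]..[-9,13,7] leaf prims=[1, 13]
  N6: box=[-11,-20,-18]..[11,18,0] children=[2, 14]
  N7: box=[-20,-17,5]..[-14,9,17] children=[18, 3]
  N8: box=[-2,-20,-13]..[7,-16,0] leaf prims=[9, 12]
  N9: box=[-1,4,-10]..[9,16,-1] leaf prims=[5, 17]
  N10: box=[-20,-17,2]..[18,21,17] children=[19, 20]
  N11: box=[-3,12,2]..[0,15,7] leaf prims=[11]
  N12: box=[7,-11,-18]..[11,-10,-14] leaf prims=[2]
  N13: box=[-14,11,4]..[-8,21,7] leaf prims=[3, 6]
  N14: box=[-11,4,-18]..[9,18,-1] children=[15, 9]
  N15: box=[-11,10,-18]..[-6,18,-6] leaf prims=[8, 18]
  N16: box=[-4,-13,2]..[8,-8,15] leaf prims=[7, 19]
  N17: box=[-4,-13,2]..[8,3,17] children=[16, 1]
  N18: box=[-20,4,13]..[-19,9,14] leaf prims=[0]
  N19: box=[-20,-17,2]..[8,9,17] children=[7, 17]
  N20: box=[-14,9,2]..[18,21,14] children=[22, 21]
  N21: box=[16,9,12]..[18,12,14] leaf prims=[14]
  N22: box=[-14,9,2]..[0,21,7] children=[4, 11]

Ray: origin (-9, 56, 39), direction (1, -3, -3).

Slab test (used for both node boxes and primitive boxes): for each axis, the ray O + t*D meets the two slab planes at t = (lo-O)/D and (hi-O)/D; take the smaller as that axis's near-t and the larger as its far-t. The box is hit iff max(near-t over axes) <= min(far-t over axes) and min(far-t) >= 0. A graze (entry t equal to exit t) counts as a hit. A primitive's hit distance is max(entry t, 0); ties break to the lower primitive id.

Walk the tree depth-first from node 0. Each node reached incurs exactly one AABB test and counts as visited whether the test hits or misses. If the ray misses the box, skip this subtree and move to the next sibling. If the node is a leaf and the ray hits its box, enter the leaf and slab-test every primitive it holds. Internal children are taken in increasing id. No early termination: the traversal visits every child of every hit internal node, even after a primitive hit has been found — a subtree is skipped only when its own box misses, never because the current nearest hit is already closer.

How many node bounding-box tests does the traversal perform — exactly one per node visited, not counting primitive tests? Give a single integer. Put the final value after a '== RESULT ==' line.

Traverse from the root:
N0 x:[-11,27] y:[35/3,76/3] z:[22/3,19] -> hit [35/3,19], descend [6, 10]
  N6 x:[-2,20] y:[38/3,76/3] z:[13,19] -> hit [13,19], descend [2, 14]
    N2 x:[7,20] y:[22,76/3] z:[13,19] -> miss, prune
    N14 x:[-2,18] y:[38/3,52/3] z:[40/3,19] -> hit [40/3,52/3], descend [9, 15]
      N9 x:[8,18] y:[40/3,52/3] z:[40/3,49/3] -> hit [40/3,49/3] leaf, test {P5(miss), P17(miss)}
      N15 x:[-2,3] y:[38/3,46/3] z:[15,19] -> miss, prune
  N10 x:[-11,27] y:[35/3,73/3] z:[22/3,37/3] -> hit [35/3,37/3], descend [19, 20]
    N19 x:[-11,17] y:[47/3,73/3] z:[22/3,37/3] -> miss, prune
    N20 x:[-5,27] y:[35/3,47/3] z:[25/3,37/3] -> hit [35/3,37/3], descend [21, 22]
      N21 x:[25,27] y:[44/3,47/3] z:[25/3,9] -> miss, prune
      N22 x:[-5,9] y:[35/3,47/3] z:[32/3,37/3] -> miss, prune

Visited [0, 6, 2, 14, 9, 15, 10, 19, 20, 21, 22]. Tests: 11 box, 1 leaf. Nearest: miss.

== RESULT ==
11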